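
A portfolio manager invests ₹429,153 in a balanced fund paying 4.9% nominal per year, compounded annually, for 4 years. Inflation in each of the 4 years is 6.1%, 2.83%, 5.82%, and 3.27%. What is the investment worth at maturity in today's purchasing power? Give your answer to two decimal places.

Nominal value at maturity: ₹429,153 × (1 + 4.9%)^4 ≈ ₹519,653.80.
Price-level factor over 4 years: 1.061 × 1.0283 × 1.0582 × 1.0327 ≈ 1.1922769665.
Dividing the nominal maturity value by the price-level factor gives the value in today's money.

₹435,849.90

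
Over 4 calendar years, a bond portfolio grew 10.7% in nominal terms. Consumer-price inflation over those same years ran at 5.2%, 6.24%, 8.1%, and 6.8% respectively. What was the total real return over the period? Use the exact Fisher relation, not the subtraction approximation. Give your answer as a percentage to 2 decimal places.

-14.21%

Cumulative inflation factor: 1.052 × 1.0624 × 1.081 × 1.068 ≈ 1.29033.
Nominal growth factor: 1.10700. Real growth factor = 1.10700 / 1.29033 ≈ 0.85792.
Total real return ≈ -14.2080%.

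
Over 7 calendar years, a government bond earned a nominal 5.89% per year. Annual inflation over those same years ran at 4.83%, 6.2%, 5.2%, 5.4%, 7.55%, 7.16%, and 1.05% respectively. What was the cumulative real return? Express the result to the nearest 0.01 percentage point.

3.83%

Cumulative inflation factor: 1.0483 × 1.062 × 1.052 × 1.054 × 1.0755 × 1.0716 × 1.0105 ≈ 1.43763.
Nominal growth factor: 1.49274. Real growth factor = 1.49274 / 1.43763 ≈ 1.03834.
Total real return ≈ 3.8338%.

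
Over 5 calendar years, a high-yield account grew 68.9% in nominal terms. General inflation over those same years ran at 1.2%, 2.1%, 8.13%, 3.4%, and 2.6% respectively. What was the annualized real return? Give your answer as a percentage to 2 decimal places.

Cumulative inflation factor: 1.012 × 1.021 × 1.0813 × 1.034 × 1.026 ≈ 1.18528.
Nominal growth factor: 1.68900. Real growth factor = 1.68900 / 1.18528 ≈ 1.42498.
Annualized: 1.42498^(1/5) − 1 ≈ 0.07340.

7.34%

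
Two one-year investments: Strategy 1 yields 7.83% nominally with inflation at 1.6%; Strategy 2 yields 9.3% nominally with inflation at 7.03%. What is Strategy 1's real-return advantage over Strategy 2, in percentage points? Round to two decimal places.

Strategy 1 real return: 1.0783/1.016 − 1 = 6.132%.
Strategy 2 real return: 1.093/1.0703 − 1 = 2.121%.
Difference: 6.132 − 2.121 = 4.011 pp.

4.01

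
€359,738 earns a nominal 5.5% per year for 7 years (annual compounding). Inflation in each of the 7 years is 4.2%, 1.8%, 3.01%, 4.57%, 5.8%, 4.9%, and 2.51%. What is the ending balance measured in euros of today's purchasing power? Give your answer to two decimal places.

€402,554.00

Nominal value at maturity: €359,738 × (1 + 5.5%)^7 ≈ €523,303.37.
Price-level factor over 7 years: 1.042 × 1.018 × 1.0301 × 1.0457 × 1.058 × 1.049 × 1.0251 ≈ 1.2999581812.
Dividing the nominal maturity value by the price-level factor gives the value in today's money.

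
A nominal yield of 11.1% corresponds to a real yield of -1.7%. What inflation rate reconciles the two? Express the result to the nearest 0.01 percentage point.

From (1+r_nom) = (1+r_real)(1+π), we get 1+π = (1 + 11.1%)/(1 − 1.7%) = 1.111/0.983 ≈ 1.13021.
So π ≈ 13.0214%.

13.02%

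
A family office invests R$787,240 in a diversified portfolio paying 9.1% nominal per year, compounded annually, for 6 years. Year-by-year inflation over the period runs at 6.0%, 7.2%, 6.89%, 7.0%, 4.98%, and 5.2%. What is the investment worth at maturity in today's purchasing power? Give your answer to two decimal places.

R$924,936.34

Nominal value at maturity: R$787,240 × (1 + 9.1%)^6 ≈ R$1,327,564.58.
Price-level factor over 6 years: 1.060 × 1.072 × 1.0689 × 1.070 × 1.0498 × 1.052 ≈ 1.4353037305.
The maturity value deflated by that factor is the answer in today's purchasing power.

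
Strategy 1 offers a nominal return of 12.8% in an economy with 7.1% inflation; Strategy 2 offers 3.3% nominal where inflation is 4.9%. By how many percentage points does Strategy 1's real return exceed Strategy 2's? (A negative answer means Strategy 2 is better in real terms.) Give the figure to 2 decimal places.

Strategy 1 real return: 1.128/1.071 − 1 = 5.322%.
Strategy 2 real return: 1.033/1.049 − 1 = -1.525%.
Difference: 5.322 − (-1.525) = 6.847 pp.

6.85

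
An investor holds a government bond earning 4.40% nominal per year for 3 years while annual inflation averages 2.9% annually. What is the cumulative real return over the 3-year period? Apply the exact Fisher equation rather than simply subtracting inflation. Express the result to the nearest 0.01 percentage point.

The annual real rate is (1+4.40%)/(1+2.9%) − 1 = 1.4577%.
Compounded over 3 years: (1 + 0.014577)^3 − 1 ≈ 0.04437.

4.44%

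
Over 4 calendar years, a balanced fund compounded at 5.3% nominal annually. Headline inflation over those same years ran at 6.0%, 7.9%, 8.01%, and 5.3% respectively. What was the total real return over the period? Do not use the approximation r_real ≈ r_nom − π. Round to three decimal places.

-5.487%

Cumulative inflation factor: 1.060 × 1.079 × 1.0801 × 1.053 ≈ 1.30083.
Nominal growth factor: 1.22946. Real growth factor = 1.22946 / 1.30083 ≈ 0.94513.
Total real return ≈ -5.4865%.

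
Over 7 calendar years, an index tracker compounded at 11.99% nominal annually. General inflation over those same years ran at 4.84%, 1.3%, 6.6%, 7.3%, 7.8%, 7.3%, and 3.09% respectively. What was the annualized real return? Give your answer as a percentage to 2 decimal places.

6.22%

Cumulative inflation factor: 1.0484 × 1.013 × 1.066 × 1.073 × 1.078 × 1.073 × 1.0309 ≈ 1.44853.
Nominal growth factor: 2.20930. Real growth factor = 2.20930 / 1.44853 ≈ 1.52520.
Annualized: 1.52520^(1/7) − 1 ≈ 0.06216.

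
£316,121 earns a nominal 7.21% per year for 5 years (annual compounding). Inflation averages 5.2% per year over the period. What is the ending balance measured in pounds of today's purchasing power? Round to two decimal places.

Nominal value at maturity: £316,121 × (1 + 7.21%)^5 ≈ £447,744.05.
Price-level factor over 5 years: (1 + 5.2%)^5 ≈ 1.2884830183.
Dividing the nominal maturity value by the price-level factor gives the value in today's money.

£347,497.05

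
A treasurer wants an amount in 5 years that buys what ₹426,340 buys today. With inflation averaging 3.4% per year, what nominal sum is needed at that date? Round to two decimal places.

₹503,916.73

Cumulative price-level factor: (1+3.4%)^5 ≈ 1.1819597671.
Multiplying ₹426,340 by the price-level factor gives the future nominal sum.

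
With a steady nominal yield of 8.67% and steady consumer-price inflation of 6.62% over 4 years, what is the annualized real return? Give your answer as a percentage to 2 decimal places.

1.92%

With constant rates the annual real return is the same each year: (1+8.67%)/(1+6.62%) − 1 = 0.01923.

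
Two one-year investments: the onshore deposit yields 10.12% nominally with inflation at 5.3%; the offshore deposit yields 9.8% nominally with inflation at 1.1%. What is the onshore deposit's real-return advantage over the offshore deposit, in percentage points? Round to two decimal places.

-4.03

The onshore deposit real return: 1.1012/1.053 − 1 = 4.577%.
The offshore deposit real return: 1.098/1.011 − 1 = 8.605%.
Difference: 4.577 − 8.605 = -4.028 pp.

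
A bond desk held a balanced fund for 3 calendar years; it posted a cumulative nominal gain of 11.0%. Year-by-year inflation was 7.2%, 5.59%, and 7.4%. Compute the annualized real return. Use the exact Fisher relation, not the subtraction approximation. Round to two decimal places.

Cumulative inflation factor: 1.072 × 1.0559 × 1.074 ≈ 1.21569.
Nominal growth factor: 1.11000. Real growth factor = 1.11000 / 1.21569 ≈ 0.91306.
Annualized: 0.91306^(1/3) − 1 ≈ -0.02986.

-2.99%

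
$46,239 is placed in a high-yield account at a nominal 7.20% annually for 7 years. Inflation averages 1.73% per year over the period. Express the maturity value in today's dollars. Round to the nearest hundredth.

$66,715.79

Nominal value at maturity: $46,239 × (1 + 7.20%)^7 ≈ $75,226.69.
Price-level factor over 7 years: (1 + 1.73%)^7 ≈ 1.1275694779.
The maturity value deflated by that factor is the answer in today's purchasing power.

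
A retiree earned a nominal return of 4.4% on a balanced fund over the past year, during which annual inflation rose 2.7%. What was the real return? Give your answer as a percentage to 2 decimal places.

1.66%

Real return via the Fisher equation: (1 + 4.4%)/(1 + 2.7%) − 1 = 1.044/1.027 − 1 ≈ 0.01655.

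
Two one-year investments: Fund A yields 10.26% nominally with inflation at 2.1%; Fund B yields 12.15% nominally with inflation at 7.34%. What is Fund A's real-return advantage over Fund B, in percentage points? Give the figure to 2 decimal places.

Fund A real return: 1.1026/1.021 − 1 = 7.992%.
Fund B real return: 1.1215/1.0734 − 1 = 4.481%.
Difference: 7.992 − 4.481 = 3.511 pp.

3.51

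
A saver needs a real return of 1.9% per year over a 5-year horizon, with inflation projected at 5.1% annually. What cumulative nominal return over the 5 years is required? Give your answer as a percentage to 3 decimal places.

40.891%

Required annual nominal rate: (1+1.9%)(1+5.1%) − 1 = 7.0969%.
Cumulative over 5 years: (1 + 0.070969)^5 − 1 ≈ 0.40891.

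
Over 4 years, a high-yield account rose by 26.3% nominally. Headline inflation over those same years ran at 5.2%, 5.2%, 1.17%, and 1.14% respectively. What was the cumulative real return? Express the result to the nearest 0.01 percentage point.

Cumulative inflation factor: 1.052 × 1.052 × 1.0117 × 1.0114 ≈ 1.13242.
Nominal growth factor: 1.26300. Real growth factor = 1.26300 / 1.13242 ≈ 1.11531.
Total real return ≈ 11.5314%.

11.53%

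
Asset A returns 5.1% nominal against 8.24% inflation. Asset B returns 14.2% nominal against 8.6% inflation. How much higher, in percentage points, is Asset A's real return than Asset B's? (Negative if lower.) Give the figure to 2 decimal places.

Asset A real return: 1.051/1.0824 − 1 = -2.901%.
Asset B real return: 1.142/1.086 − 1 = 5.157%.
Difference: -2.901 − 5.157 = -8.058 pp.

-8.06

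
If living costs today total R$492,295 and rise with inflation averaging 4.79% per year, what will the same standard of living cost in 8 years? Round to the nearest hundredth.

Cumulative price-level factor: (1+4.79%)^8 ≈ 1.4539809715.
The nominal amount required is R$492,295 scaled up by that factor.

R$715,787.56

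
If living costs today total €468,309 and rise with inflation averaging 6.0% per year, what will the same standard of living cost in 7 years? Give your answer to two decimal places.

Cumulative price-level factor: (1+6.0%)^7 ≈ 1.5036302590.
Multiplying €468,309 by the price-level factor gives the future nominal sum.

€704,163.58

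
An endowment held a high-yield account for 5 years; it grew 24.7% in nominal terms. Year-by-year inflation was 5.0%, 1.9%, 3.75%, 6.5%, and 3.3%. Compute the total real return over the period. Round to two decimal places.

Cumulative inflation factor: 1.050 × 1.019 × 1.0375 × 1.065 × 1.033 ≈ 1.22124.
Nominal growth factor: 1.24700. Real growth factor = 1.24700 / 1.22124 ≈ 1.02109.
Total real return ≈ 2.1092%.

2.11%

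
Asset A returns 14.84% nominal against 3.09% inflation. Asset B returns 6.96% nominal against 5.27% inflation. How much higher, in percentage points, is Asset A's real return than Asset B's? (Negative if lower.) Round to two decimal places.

Asset A real return: 1.1484/1.0309 − 1 = 11.398%.
Asset B real return: 1.0696/1.0527 − 1 = 1.605%.
Difference: 11.398 − 1.605 = 9.793 pp.

9.79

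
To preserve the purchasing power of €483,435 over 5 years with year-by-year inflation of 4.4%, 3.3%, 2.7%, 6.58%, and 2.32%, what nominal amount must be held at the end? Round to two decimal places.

Cumulative price-level factor: 1.044 × 1.033 × 1.027 × 1.0658 × 1.0232 ≈ 1.2078347245.
Multiplying €483,435 by the price-level factor gives the future nominal sum.

€583,909.58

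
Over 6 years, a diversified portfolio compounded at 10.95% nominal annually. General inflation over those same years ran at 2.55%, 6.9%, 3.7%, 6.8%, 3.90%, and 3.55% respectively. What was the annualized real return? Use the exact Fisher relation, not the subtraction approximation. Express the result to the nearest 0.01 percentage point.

Cumulative inflation factor: 1.0255 × 1.069 × 1.037 × 1.068 × 1.0390 × 1.0355 ≈ 1.30626.
Nominal growth factor: 1.86537. Real growth factor = 1.86537 / 1.30626 ≈ 1.42802.
Annualized: 1.42802^(1/6) − 1 ≈ 0.06118.

6.12%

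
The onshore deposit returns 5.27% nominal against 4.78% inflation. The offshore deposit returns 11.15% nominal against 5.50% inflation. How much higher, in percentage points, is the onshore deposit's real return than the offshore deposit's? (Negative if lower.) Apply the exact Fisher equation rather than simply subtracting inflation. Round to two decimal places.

The onshore deposit real return: 1.0527/1.0478 − 1 = 0.468%.
The offshore deposit real return: 1.1115/1.0550 − 1 = 5.355%.
Difference: 0.468 − 5.355 = -4.887 pp.

-4.89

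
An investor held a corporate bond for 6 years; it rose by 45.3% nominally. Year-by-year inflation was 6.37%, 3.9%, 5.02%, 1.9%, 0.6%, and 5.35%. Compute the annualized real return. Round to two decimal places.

Cumulative inflation factor: 1.0637 × 1.039 × 1.0502 × 1.019 × 1.006 × 1.0535 ≈ 1.25347.
Nominal growth factor: 1.45300. Real growth factor = 1.45300 / 1.25347 ≈ 1.15918.
Annualized: 1.15918^(1/6) − 1 ≈ 0.02492.

2.49%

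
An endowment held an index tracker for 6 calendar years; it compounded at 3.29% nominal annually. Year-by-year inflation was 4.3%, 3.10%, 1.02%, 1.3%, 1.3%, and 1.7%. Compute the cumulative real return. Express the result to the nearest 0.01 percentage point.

7.12%

Cumulative inflation factor: 1.043 × 1.0310 × 1.0102 × 1.013 × 1.013 × 1.017 ≈ 1.13368.
Nominal growth factor: 1.21437. Real growth factor = 1.21437 / 1.13368 ≈ 1.07117.
Total real return ≈ 7.1173%.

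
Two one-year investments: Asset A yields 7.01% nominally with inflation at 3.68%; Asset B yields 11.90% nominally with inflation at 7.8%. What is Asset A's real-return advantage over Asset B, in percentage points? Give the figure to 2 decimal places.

Asset A real return: 1.0701/1.0368 − 1 = 3.212%.
Asset B real return: 1.1190/1.078 − 1 = 3.803%.
Difference: 3.212 − 3.803 = -0.591 pp.

-0.59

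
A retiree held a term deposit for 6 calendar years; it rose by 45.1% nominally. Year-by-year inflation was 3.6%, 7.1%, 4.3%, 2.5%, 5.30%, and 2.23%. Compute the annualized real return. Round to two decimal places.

Cumulative inflation factor: 1.036 × 1.071 × 1.043 × 1.025 × 1.0530 × 1.0223 ≈ 1.27692.
Nominal growth factor: 1.45100. Real growth factor = 1.45100 / 1.27692 ≈ 1.13633.
Annualized: 1.13633^(1/6) − 1 ≈ 0.02153.

2.15%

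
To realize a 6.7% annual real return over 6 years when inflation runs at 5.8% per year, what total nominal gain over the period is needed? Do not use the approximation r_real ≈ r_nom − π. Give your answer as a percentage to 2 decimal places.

106.97%

Required annual nominal rate: (1+6.7%)(1+5.8%) − 1 = 12.8886%.
Cumulative over 6 years: (1 + 0.128886)^6 − 1 ≈ 1.06967.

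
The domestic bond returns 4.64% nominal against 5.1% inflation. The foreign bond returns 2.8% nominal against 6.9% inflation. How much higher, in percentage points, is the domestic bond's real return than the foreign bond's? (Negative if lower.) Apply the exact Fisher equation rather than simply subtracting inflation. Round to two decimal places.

3.40

The domestic bond real return: 1.0464/1.051 − 1 = -0.438%.
The foreign bond real return: 1.028/1.069 − 1 = -3.835%.
Difference: -0.438 − (-3.835) = 3.397 pp.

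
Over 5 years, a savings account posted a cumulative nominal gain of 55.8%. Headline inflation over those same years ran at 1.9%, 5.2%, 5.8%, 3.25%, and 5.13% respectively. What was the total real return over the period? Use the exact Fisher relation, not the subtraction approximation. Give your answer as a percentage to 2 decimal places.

Cumulative inflation factor: 1.019 × 1.052 × 1.058 × 1.0325 × 1.0513 ≈ 1.23110.
Nominal growth factor: 1.55800. Real growth factor = 1.55800 / 1.23110 ≈ 1.26554.
Total real return ≈ 26.5538%.

26.55%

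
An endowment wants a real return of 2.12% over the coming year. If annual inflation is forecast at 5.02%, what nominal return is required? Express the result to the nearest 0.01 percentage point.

By the Fisher equation, 1 + r_nom = (1 + 2.12%)(1 + 5.02%) = 1.0212 × 1.0502 = 1.07246424.
So r_nom = 7.246424%.

7.25%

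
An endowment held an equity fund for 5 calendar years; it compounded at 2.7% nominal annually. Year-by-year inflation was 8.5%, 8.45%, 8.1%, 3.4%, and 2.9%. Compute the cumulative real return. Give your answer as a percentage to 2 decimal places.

Cumulative inflation factor: 1.085 × 1.0845 × 1.081 × 1.034 × 1.029 ≈ 1.35338.
Nominal growth factor: 1.14249. Real growth factor = 1.14249 / 1.35338 ≈ 0.84417.
Total real return ≈ -15.5827%.

-15.58%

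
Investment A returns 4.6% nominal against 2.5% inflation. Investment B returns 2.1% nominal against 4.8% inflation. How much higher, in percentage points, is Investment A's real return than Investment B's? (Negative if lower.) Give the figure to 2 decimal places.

4.63

Investment A real return: 1.046/1.025 − 1 = 2.049%.
Investment B real return: 1.021/1.048 − 1 = -2.576%.
Difference: 2.049 − (-2.576) = 4.625 pp.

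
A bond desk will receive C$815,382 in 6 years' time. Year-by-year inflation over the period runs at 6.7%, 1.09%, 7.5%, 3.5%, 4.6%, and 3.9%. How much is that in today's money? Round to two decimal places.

C$625,161.84

Price-level factor over 6 years: 1.067 × 1.0109 × 1.075 × 1.035 × 1.046 × 1.039 ≈ 1.3042734749.
Purchasing power today: C$815,382 divided by that factor.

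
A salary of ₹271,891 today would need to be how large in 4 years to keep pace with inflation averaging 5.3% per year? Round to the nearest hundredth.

₹334,278.40

Cumulative price-level factor: (1+5.3%)^4 ≈ 1.2294573985.
Multiplying ₹271,891 by the price-level factor gives the future nominal sum.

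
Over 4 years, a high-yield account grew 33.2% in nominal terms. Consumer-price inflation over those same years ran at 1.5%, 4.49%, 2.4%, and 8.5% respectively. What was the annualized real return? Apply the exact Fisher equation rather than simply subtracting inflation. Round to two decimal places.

3.11%

Cumulative inflation factor: 1.015 × 1.0449 × 1.024 × 1.085 ≈ 1.17834.
Nominal growth factor: 1.33200. Real growth factor = 1.33200 / 1.17834 ≈ 1.13040.
Annualized: 1.13040^(1/4) − 1 ≈ 0.03112.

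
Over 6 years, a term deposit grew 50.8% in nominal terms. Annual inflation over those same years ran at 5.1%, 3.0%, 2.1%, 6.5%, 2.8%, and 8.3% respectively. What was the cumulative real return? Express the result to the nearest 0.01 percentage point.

Cumulative inflation factor: 1.051 × 1.030 × 1.021 × 1.065 × 1.028 × 1.083 ≈ 1.31050.
Nominal growth factor: 1.50800. Real growth factor = 1.50800 / 1.31050 ≈ 1.15071.
Total real return ≈ 15.0706%.

15.07%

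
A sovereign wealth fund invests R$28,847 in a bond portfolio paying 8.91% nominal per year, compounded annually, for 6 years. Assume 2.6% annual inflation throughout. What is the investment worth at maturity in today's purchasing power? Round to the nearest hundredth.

R$41,268.91

Nominal value at maturity: R$28,847 × (1 + 8.91%)^6 ≈ R$48,140.12.
Price-level factor over 6 years: (1 + 2.6%)^6 ≈ 1.1664984462.
The maturity value deflated by that factor is the answer in today's purchasing power.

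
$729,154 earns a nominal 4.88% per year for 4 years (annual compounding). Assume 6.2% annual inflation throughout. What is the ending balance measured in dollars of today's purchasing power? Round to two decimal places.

$693,572.57

Nominal value at maturity: $729,154 × (1 + 4.88%)^4 ≈ $882,246.57.
Price-level factor over 4 years: (1 + 6.2%)^4 ≈ 1.2720320883.
Dividing the nominal maturity value by the price-level factor gives the value in today's money.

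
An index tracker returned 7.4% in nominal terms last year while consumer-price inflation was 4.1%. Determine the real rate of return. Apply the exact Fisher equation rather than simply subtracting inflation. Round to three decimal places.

Real return via the Fisher equation: (1 + 7.4%)/(1 + 4.1%) − 1 = 1.074/1.041 − 1 ≈ 0.03170.

3.170%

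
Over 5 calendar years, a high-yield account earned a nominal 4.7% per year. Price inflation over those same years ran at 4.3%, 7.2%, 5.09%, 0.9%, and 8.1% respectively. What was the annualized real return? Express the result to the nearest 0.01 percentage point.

-0.37%

Cumulative inflation factor: 1.043 × 1.072 × 1.0509 × 1.009 × 1.081 ≈ 1.28161.
Nominal growth factor: 1.25815. Real growth factor = 1.25815 / 1.28161 ≈ 0.98169.
Annualized: 0.98169^(1/5) − 1 ≈ -0.00369.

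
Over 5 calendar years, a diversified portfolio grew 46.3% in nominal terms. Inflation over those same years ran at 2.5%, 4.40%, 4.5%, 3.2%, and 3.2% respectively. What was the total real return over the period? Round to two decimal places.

Cumulative inflation factor: 1.025 × 1.0440 × 1.045 × 1.032 × 1.032 ≈ 1.19097.
Nominal growth factor: 1.46300. Real growth factor = 1.46300 / 1.19097 ≈ 1.22841.
Total real return ≈ 22.8413%.

22.84%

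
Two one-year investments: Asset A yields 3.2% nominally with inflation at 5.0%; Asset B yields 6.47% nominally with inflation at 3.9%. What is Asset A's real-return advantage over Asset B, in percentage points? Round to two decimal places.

-4.19

Asset A real return: 1.032/1.050 − 1 = -1.714%.
Asset B real return: 1.0647/1.039 − 1 = 2.474%.
Difference: -1.714 − 2.474 = -4.188 pp.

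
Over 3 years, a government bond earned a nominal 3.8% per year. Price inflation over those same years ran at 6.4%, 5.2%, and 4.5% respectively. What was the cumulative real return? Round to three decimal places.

-4.387%

Cumulative inflation factor: 1.064 × 1.052 × 1.045 ≈ 1.16970.
Nominal growth factor: 1.11839. Real growth factor = 1.11839 / 1.16970 ≈ 0.95613.
Total real return ≈ -4.3867%.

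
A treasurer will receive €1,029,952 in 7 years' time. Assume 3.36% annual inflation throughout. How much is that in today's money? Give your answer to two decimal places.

Price-level factor over 7 years: (1 + 3.36%)^7 ≈ 1.2602813357.
Purchasing power today: €1,029,952 divided by that factor.

€817,239.75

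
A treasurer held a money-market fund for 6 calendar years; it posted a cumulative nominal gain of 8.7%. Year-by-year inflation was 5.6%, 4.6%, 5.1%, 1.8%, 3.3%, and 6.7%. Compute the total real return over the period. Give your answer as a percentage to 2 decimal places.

-16.55%

Cumulative inflation factor: 1.056 × 1.046 × 1.051 × 1.018 × 1.033 × 1.067 ≈ 1.30260.
Nominal growth factor: 1.08700. Real growth factor = 1.08700 / 1.30260 ≈ 0.83449.
Total real return ≈ -16.5515%.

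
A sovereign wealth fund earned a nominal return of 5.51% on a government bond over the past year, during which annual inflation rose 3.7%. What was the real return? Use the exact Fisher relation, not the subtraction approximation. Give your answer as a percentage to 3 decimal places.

1.745%

Real return via the Fisher equation: (1 + 5.51%)/(1 + 3.7%) − 1 = 1.0551/1.037 − 1 ≈ 0.01745.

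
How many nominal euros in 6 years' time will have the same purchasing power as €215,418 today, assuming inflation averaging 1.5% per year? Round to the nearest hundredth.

€235,547.36

Cumulative price-level factor: (1+1.5%)^6 ≈ 1.0934432639.
Multiplying €215,418 by the price-level factor gives the future nominal sum.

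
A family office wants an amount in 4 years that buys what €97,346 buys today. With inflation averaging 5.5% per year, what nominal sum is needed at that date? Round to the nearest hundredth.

€120,594.62

Cumulative price-level factor: (1+5.5%)^4 ≈ 1.2388246506.
Multiplying €97,346 by the price-level factor gives the future nominal sum.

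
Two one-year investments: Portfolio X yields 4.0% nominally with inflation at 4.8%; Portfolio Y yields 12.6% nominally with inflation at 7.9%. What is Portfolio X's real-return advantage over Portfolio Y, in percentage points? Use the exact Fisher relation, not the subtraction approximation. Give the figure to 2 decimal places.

Portfolio X real return: 1.040/1.048 − 1 = -0.763%.
Portfolio Y real return: 1.126/1.079 − 1 = 4.356%.
Difference: -0.763 − 4.356 = -5.119 pp.

-5.12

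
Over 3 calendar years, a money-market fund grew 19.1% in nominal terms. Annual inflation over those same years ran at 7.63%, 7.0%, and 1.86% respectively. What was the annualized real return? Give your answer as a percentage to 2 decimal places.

0.51%

Cumulative inflation factor: 1.0763 × 1.070 × 1.0186 ≈ 1.17306.
Nominal growth factor: 1.19100. Real growth factor = 1.19100 / 1.17306 ≈ 1.01529.
Annualized: 1.01529^(1/3) − 1 ≈ 0.00507.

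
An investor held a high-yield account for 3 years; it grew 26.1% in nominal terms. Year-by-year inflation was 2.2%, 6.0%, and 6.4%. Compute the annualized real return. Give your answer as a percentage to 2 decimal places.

Cumulative inflation factor: 1.022 × 1.060 × 1.064 ≈ 1.15265.
Nominal growth factor: 1.26100. Real growth factor = 1.26100 / 1.15265 ≈ 1.09400.
Annualized: 1.09400^(1/3) − 1 ≈ 0.03040.

3.04%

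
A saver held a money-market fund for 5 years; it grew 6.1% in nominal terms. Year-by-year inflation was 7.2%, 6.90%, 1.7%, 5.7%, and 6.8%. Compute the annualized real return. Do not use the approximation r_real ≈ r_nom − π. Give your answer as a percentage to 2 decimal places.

Cumulative inflation factor: 1.072 × 1.0690 × 1.017 × 1.057 × 1.068 ≈ 1.31565.
Nominal growth factor: 1.06100. Real growth factor = 1.06100 / 1.31565 ≈ 0.80645.
Annualized: 0.80645^(1/5) − 1 ≈ -0.04211.

-4.21%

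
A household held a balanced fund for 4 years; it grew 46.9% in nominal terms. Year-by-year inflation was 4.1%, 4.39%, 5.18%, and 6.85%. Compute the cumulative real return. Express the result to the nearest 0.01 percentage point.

Cumulative inflation factor: 1.041 × 1.0439 × 1.0518 × 1.0685 ≈ 1.22129.
Nominal growth factor: 1.46900. Real growth factor = 1.46900 / 1.22129 ≈ 1.20283.
Total real return ≈ 20.2831%.

20.28%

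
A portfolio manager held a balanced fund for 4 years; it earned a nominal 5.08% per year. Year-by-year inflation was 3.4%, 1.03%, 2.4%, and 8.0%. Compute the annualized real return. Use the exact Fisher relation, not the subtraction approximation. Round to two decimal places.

Cumulative inflation factor: 1.034 × 1.0103 × 1.024 × 1.080 ≈ 1.15530.
Nominal growth factor: 1.21921. Real growth factor = 1.21921 / 1.15530 ≈ 1.05532.
Annualized: 1.05532^(1/4) − 1 ≈ 0.01355.

1.36%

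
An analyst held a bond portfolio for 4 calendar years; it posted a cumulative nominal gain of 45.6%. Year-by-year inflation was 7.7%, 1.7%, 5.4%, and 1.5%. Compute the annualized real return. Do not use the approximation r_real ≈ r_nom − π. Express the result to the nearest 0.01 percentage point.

5.58%

Cumulative inflation factor: 1.077 × 1.017 × 1.054 × 1.015 ≈ 1.17177.
Nominal growth factor: 1.45600. Real growth factor = 1.45600 / 1.17177 ≈ 1.24256.
Annualized: 1.24256^(1/4) − 1 ≈ 0.05579.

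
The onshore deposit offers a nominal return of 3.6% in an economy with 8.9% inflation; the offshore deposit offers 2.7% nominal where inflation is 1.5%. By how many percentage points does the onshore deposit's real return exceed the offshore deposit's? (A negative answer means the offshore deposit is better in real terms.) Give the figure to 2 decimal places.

-6.05

The onshore deposit real return: 1.036/1.089 − 1 = -4.867%.
The offshore deposit real return: 1.027/1.015 − 1 = 1.182%.
Difference: -4.867 − 1.182 = -6.049 pp.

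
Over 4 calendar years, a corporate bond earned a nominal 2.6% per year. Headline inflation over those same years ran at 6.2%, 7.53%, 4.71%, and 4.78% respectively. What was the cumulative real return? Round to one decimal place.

Cumulative inflation factor: 1.062 × 1.0753 × 1.0471 × 1.0478 ≈ 1.25291.
Nominal growth factor: 1.10813. Real growth factor = 1.10813 / 1.25291 ≈ 0.88444.
Total real return ≈ -11.5559%.

-11.6%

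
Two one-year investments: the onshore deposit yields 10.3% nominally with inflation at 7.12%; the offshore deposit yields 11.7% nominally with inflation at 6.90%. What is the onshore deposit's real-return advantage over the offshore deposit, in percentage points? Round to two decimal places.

The onshore deposit real return: 1.103/1.0712 − 1 = 2.969%.
The offshore deposit real return: 1.117/1.0690 − 1 = 4.490%.
Difference: 2.969 − 4.490 = -1.521 pp.

-1.52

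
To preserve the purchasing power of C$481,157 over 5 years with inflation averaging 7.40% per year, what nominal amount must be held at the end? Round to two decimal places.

C$687,556.22

Cumulative price-level factor: (1+7.40%)^5 ≈ 1.4289643919.
The nominal amount required is C$481,157 scaled up by that factor.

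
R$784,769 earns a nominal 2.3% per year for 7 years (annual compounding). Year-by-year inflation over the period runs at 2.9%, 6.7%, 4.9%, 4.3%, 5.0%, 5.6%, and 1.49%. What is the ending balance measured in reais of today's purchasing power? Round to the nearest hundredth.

Nominal value at maturity: R$784,769 × (1 + 2.3%)^7 ≈ R$920,176.79.
Price-level factor over 7 years: 1.029 × 1.067 × 1.049 × 1.043 × 1.050 × 1.056 × 1.0149 ≈ 1.3518112630.
Dividing the nominal maturity value by the price-level factor gives the value in today's money.

R$680,699.16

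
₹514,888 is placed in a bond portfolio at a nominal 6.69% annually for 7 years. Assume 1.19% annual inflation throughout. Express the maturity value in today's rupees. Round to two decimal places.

Nominal value at maturity: ₹514,888 × (1 + 6.69%)^7 ≈ ₹810,174.89.
Price-level factor over 7 years: (1 + 1.19%)^7 ≈ 1.0863334975.
Dividing the nominal maturity value by the price-level factor gives the value in today's money.

₹745,788.37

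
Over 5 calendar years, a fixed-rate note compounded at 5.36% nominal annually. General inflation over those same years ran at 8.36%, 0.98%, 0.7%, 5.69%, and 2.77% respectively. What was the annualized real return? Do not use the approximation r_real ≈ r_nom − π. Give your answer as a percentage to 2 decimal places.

1.64%

Cumulative inflation factor: 1.0836 × 1.0098 × 1.007 × 1.0569 × 1.0277 ≈ 1.19683.
Nominal growth factor: 1.29831. Real growth factor = 1.29831 / 1.19683 ≈ 1.08479.
Annualized: 1.08479^(1/5) − 1 ≈ 0.01641.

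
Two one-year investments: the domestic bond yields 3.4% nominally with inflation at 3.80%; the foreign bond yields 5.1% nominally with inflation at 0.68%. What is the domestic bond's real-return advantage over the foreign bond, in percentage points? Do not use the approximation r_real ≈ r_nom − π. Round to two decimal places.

-4.78

The domestic bond real return: 1.034/1.0380 − 1 = -0.385%.
The foreign bond real return: 1.051/1.0068 − 1 = 4.390%.
Difference: -0.385 − 4.390 = -4.775 pp.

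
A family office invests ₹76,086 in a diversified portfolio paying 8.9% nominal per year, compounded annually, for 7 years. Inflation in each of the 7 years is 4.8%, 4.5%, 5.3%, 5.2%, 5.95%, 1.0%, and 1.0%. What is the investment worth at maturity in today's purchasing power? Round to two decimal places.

Nominal value at maturity: ₹76,086 × (1 + 8.9%)^7 ≈ ₹138,197.41.
Price-level factor over 7 years: 1.048 × 1.045 × 1.053 × 1.052 × 1.0595 × 1.010 × 1.010 ≈ 1.3111892885.
Dividing the nominal maturity value by the price-level factor gives the value in today's money.

₹105,398.52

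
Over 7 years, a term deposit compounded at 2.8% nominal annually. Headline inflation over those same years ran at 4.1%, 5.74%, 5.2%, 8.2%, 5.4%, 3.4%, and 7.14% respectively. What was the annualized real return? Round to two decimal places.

Cumulative inflation factor: 1.041 × 1.0574 × 1.052 × 1.082 × 1.054 × 1.034 × 1.0714 ≈ 1.46301.
Nominal growth factor: 1.21325. Real growth factor = 1.21325 / 1.46301 ≈ 0.82929.
Annualized: 0.82929^(1/7) − 1 ≈ -0.02639.

-2.64%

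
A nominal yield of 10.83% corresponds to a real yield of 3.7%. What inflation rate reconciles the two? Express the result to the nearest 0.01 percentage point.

6.88%

From (1+r_nom) = (1+r_real)(1+π), we get 1+π = (1 + 10.83%)/(1 + 3.7%) = 1.1083/1.037 ≈ 1.06876.
So π ≈ 6.8756%.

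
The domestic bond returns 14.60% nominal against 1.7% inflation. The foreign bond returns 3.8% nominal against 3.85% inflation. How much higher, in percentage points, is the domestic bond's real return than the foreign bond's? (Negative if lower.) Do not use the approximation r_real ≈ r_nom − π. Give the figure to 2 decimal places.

12.73

The domestic bond real return: 1.1460/1.017 − 1 = 12.684%.
The foreign bond real return: 1.038/1.0385 − 1 = -0.048%.
Difference: 12.684 − (-0.048) = 12.732 pp.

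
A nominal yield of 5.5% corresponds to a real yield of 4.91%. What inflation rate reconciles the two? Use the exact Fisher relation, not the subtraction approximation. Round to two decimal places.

From (1+r_nom) = (1+r_real)(1+π), we get 1+π = (1 + 5.5%)/(1 + 4.91%) = 1.055/1.0491 ≈ 1.00562.
So π ≈ 0.5624%.

0.56%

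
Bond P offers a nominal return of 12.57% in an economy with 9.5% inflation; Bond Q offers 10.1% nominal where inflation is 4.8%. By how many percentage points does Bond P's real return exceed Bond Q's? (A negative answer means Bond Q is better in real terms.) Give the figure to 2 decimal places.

Bond P real return: 1.1257/1.095 − 1 = 2.804%.
Bond Q real return: 1.101/1.048 − 1 = 5.057%.
Difference: 2.804 − 5.057 = -2.253 pp.

-2.25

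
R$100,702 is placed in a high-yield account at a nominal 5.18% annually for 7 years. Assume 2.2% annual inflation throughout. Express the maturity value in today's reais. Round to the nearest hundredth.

R$123,144.21

Nominal value at maturity: R$100,702 × (1 + 5.18%)^7 ≈ R$143,406.97.
Price-level factor over 7 years: (1 + 2.2%)^7 ≈ 1.1645449880.
The maturity value deflated by that factor is the answer in today's purchasing power.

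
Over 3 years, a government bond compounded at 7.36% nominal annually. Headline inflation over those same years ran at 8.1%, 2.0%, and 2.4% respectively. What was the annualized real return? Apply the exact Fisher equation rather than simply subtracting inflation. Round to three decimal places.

Cumulative inflation factor: 1.081 × 1.020 × 1.024 ≈ 1.12908.
Nominal growth factor: 1.23745. Real growth factor = 1.23745 / 1.12908 ≈ 1.09598.
Annualized: 1.09598^(1/3) − 1 ≈ 0.03102.

3.102%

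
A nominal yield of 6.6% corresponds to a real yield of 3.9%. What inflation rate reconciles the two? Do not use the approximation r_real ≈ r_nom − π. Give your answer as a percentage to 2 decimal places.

From (1+r_nom) = (1+r_real)(1+π), we get 1+π = (1 + 6.6%)/(1 + 3.9%) = 1.066/1.039 ≈ 1.02599.
So π ≈ 2.5987%.

2.60%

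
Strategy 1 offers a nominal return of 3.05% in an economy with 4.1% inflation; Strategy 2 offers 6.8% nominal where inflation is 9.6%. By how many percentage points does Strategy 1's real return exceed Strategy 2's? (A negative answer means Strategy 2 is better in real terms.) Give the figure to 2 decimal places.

1.55

Strategy 1 real return: 1.0305/1.041 − 1 = -1.009%.
Strategy 2 real return: 1.068/1.096 − 1 = -2.555%.
Difference: -1.009 − (-2.555) = 1.546 pp.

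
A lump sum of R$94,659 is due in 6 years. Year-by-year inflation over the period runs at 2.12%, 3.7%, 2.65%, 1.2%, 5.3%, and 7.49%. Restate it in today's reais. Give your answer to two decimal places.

Price-level factor over 6 years: 1.0212 × 1.037 × 1.0265 × 1.012 × 1.053 × 1.0749 ≈ 1.2451608659.
Purchasing power today: R$94,659 divided by that factor.

R$76,021.50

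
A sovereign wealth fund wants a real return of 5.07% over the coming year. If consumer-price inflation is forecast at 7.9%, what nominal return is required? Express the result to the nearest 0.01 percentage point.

By the Fisher equation, 1 + r_nom = (1 + 5.07%)(1 + 7.9%) = 1.0507 × 1.079 = 1.1337053.
So r_nom = 13.37053%.

13.37%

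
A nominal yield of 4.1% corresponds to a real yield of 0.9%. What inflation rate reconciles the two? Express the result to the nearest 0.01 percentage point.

From (1+r_nom) = (1+r_real)(1+π), we get 1+π = (1 + 4.1%)/(1 + 0.9%) = 1.041/1.009 ≈ 1.03171.
So π ≈ 3.1715%.

3.17%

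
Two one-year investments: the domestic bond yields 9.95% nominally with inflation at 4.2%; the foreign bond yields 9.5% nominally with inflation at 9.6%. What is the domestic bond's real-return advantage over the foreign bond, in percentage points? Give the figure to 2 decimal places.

5.61

The domestic bond real return: 1.0995/1.042 − 1 = 5.518%.
The foreign bond real return: 1.095/1.096 − 1 = -0.091%.
Difference: 5.518 − (-0.091) = 5.609 pp.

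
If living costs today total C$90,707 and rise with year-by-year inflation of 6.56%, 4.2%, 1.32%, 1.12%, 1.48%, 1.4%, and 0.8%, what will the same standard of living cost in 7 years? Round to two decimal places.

C$107,032.07

Cumulative price-level factor: 1.0656 × 1.042 × 1.0132 × 1.0112 × 1.0148 × 1.014 × 1.008 ≈ 1.1799758489.
Multiplying C$90,707 by the price-level factor gives the future nominal sum.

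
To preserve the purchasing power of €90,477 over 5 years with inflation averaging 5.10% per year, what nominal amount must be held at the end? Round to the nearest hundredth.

Cumulative price-level factor: (1+5.10%)^5 ≈ 1.2823706810.
Multiplying €90,477 by the price-level factor gives the future nominal sum.

€116,025.05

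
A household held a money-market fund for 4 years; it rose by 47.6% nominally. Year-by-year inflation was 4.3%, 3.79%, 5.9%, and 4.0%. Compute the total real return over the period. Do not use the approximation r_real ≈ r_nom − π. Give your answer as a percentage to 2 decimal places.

Cumulative inflation factor: 1.043 × 1.0379 × 1.059 × 1.040 ≈ 1.19225.
Nominal growth factor: 1.47600. Real growth factor = 1.47600 / 1.19225 ≈ 1.23799.
Total real return ≈ 23.7990%.

23.80%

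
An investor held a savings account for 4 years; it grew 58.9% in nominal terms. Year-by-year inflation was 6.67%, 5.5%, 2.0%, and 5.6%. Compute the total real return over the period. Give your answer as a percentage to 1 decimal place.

Cumulative inflation factor: 1.0667 × 1.055 × 1.020 × 1.056 ≈ 1.21216.
Nominal growth factor: 1.58900. Real growth factor = 1.58900 / 1.21216 ≈ 1.31089.
Total real return ≈ 31.0886%.

31.1%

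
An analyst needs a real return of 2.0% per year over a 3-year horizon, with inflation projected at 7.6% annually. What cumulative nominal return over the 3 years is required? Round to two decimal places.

Required annual nominal rate: (1+2.0%)(1+7.6%) − 1 = 9.752%.
Cumulative over 3 years: (1 + 0.09752)^3 − 1 ≈ 0.32202.

32.20%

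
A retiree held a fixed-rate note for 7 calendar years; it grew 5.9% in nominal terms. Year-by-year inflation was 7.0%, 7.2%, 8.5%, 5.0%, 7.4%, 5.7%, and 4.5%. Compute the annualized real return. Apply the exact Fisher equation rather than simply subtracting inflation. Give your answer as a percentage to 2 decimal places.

-5.30%

Cumulative inflation factor: 1.070 × 1.072 × 1.085 × 1.050 × 1.074 × 1.057 × 1.045 ≈ 1.55022.
Nominal growth factor: 1.05900. Real growth factor = 1.05900 / 1.55022 ≈ 0.68313.
Annualized: 0.68313^(1/7) − 1 ≈ -0.05298.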